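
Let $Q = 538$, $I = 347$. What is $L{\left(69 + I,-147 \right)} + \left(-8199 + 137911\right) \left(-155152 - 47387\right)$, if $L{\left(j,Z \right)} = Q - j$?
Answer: $-26271738646$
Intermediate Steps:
$L{\left(j,Z \right)} = 538 - j$
$L{\left(69 + I,-147 \right)} + \left(-8199 + 137911\right) \left(-155152 - 47387\right) = \left(538 - \left(69 + 347\right)\right) + \left(-8199 + 137911\right) \left(-155152 - 47387\right) = \left(538 - 416\right) + 129712 \left(-202539\right) = \left(538 - 416\right) - 26271738768 = 122 - 26271738768 = -26271738646$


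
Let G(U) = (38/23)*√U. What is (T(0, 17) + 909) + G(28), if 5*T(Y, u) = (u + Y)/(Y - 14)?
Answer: 63613/70 + 76*√7/23 ≈ 917.50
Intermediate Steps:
G(U) = 38*√U/23 (G(U) = (38*(1/23))*√U = 38*√U/23)
T(Y, u) = (Y + u)/(5*(-14 + Y)) (T(Y, u) = ((u + Y)/(Y - 14))/5 = ((Y + u)/(-14 + Y))/5 = (Y + u)/(5*(-14 + Y)))
(T(0, 17) + 909) + G(28) = ((0 + 17)/(5*(-14 + 0)) + 909) + 38*√28/23 = ((⅕)*17/(-14) + 909) + 38*(2*√7)/23 = ((⅕)*(-1/14)*17 + 909) + 76*√7/23 = (-17/70 + 909) + 76*√7/23 = 63613/70 + 76*√7/23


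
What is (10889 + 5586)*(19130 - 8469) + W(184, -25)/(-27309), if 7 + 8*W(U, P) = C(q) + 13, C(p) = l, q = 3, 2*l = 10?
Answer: 38372416618189/218472 ≈ 1.7564e+8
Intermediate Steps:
l = 5 (l = (1/2)*10 = 5)
C(p) = 5
W(U, P) = 11/8 (W(U, P) = -7/8 + (5 + 13)/8 = -7/8 + (1/8)*18 = -7/8 + 9/4 = 11/8)
(10889 + 5586)*(19130 - 8469) + W(184, -25)/(-27309) = (10889 + 5586)*(19130 - 8469) + (11/8)/(-27309) = 16475*10661 + (11/8)*(-1/27309) = 175639975 - 11/218472 = 38372416618189/218472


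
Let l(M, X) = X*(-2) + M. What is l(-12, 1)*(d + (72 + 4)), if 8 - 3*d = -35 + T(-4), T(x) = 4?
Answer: -1246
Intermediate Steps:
l(M, X) = M - 2*X (l(M, X) = -2*X + M = M - 2*X)
d = 13 (d = 8/3 - (-35 + 4)/3 = 8/3 - 1/3*(-31) = 8/3 + 31/3 = 13)
l(-12, 1)*(d + (72 + 4)) = (-12 - 2*1)*(13 + (72 + 4)) = (-12 - 2)*(13 + 76) = -14*89 = -1246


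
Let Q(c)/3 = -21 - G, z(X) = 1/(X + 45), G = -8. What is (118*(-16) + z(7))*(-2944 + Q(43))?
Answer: 292856025/52 ≈ 5.6318e+6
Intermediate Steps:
z(X) = 1/(45 + X)
Q(c) = -39 (Q(c) = 3*(-21 - 1*(-8)) = 3*(-21 + 8) = 3*(-13) = -39)
(118*(-16) + z(7))*(-2944 + Q(43)) = (118*(-16) + 1/(45 + 7))*(-2944 - 39) = (-1888 + 1/52)*(-2983) = -98175/52*(-2983) = 292856025/52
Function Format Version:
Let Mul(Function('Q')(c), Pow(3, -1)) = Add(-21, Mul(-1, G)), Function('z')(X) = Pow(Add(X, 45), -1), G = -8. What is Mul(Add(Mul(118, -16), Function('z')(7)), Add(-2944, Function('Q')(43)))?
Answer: Rational(292856025, 52) ≈ 5.6318e+6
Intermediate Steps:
Function('z')(X) = Pow(Add(45, X), -1)
Function('Q')(c) = -39 (Function('Q')(c) = Mul(3, Add(-21, Mul(-1, -8))) = Mul(3, Add(-21, 8)) = Mul(3, -13) = -39)
Mul(Add(Mul(118, -16), Function('z')(7)), Add(-2944, Function('Q')(43))) = Mul(Add(Mul(118, -16), Pow(Add(45, 7), -1)), Add(-2944, -39)) = Mul(Add(-1888, Pow(52, -1)), -2983) = Mul(Add(-1888, Rational(1, 52)), -2983) = Mul(Rational(-98175, 52), -2983) = Rational(292856025, 52)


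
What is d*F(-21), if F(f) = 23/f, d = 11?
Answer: -253/21 ≈ -12.048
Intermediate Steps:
d*F(-21) = 11*(23/(-21)) = 11*(23*(-1/21)) = 11*(-23/21) = -253/21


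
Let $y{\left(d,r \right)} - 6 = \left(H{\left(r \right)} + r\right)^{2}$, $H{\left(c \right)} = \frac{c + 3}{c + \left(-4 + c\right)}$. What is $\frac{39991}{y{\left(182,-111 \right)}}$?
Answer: $\frac{72949297}{22293105} \approx 3.2723$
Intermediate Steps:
$H{\left(c \right)} = \frac{3 + c}{-4 + 2 c}$
$y{\left(d,r \right)} = 6 + \left(r + \frac{3 + r}{2 \left(-2 + r\right)}\right)^{2}$ ($y{\left(d,r \right)} = 6 + \left(\frac{3 + r}{2 \left(-2 + r\right)} + r\right)^{2} = 6 + \left(r + \frac{3 + r}{2 \left(-2 + r\right)}\right)^{2}$)
$\frac{39991}{y{\left(182,-111 \right)}} = \frac{39991}{6 + \frac{\left(3 - -333 + 2 \left(-111\right)^{2}\right)^{2}}{4 \left(-2 - 111\right)^{2}}} = \frac{39991}{6 + \frac{\left(3 + 333 + 2 \cdot 12321\right)^{2}}{4 \cdot 12769}} = \frac{39991}{6 + \frac{1}{4} \cdot \frac{1}{12769} \left(3 + 333 + 24642\right)^{2}} = \frac{39991}{6 + \frac{1}{4} \cdot \frac{1}{12769} \cdot 24978^{2}} = \frac{39991}{6 + \frac{1}{4} \cdot \frac{1}{12769} \cdot 623900484} = \frac{39991}{6 + \frac{155975121}{12769}} = \frac{39991}{\frac{156051735}{12769}} = 39991 \cdot \frac{12769}{156051735} = \frac{72949297}{22293105}$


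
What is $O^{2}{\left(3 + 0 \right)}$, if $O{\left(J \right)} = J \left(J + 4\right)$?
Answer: $441$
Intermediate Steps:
$O{\left(J \right)} = J \left(4 + J\right)$
$O^{2}{\left(3 + 0 \right)} = \left(\left(3 + 0\right) \left(4 + \left(3 + 0\right)\right)\right)^{2} = \left(3 \left(4 + 3\right)\right)^{2} = \left(3 \cdot 7\right)^{2} = 21^{2} = 441$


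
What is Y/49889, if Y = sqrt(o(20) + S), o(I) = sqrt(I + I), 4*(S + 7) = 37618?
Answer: sqrt(37590 + 8*sqrt(10))/99778 ≈ 0.0019438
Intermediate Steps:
S = 18795/2 (S = -7 + (1/4)*37618 = -7 + 18809/2 = 18795/2 ≈ 9397.5)
o(I) = sqrt(2)*sqrt(I) (o(I) = sqrt(2*I) = sqrt(2)*sqrt(I))
Y = sqrt(18795/2 + 2*sqrt(10)) (Y = sqrt(sqrt(2)*sqrt(20) + 18795/2) = sqrt(sqrt(2)*(2*sqrt(5)) + 18795/2) = sqrt(2*sqrt(10) + 18795/2) = sqrt(18795/2 + 2*sqrt(10)) ≈ 96.973)
Y/49889 = (sqrt(37590 + 8*sqrt(10))/2)/49889 = (sqrt(37590 + 8*sqrt(10))/2)*(1/49889) = sqrt(37590 + 8*sqrt(10))/99778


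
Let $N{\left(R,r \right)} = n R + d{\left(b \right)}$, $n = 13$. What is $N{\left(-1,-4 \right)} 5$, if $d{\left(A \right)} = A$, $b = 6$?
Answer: $-35$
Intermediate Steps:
$N{\left(R,r \right)} = 6 + 13 R$ ($N{\left(R,r \right)} = 13 R + 6 = 6 + 13 R$)
$N{\left(-1,-4 \right)} 5 = \left(6 + 13 \left(-1\right)\right) 5 = \left(6 - 13\right) 5 = \left(-7\right) 5 = -35$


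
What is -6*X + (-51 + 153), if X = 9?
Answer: 48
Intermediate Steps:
-6*X + (-51 + 153) = -6*9 + (-51 + 153) = -54 + 102 = 48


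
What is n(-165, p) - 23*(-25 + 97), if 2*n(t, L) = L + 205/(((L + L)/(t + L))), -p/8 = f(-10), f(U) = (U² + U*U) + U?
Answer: -2868771/1216 ≈ -2359.2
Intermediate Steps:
f(U) = U + 2*U² (f(U) = (U² + U²) + U = 2*U² + U = U + 2*U²)
p = -1520 (p = -(-80)*(1 + 2*(-10)) = -(-80)*(1 - 20) = -(-80)*(-19) = -8*190 = -1520)
n(t, L) = L/2 + 205*(L + t)/(4*L) (n(t, L) = (L + 205/(((L + L)/(t + L))))/2 = (L + 205/(((2*L)/(L + t))))/2 = (L + 205/((2*L/(L + t))))/2 = (L + 205*((L + t)/(2*L)))/2 = (L + 205*(L + t)/(2*L))/2 = L/2 + 205*(L + t)/(4*L))
n(-165, p) - 23*(-25 + 97) = (¼)*(205*(-165) - 1520*(205 + 2*(-1520)))/(-1520) - 23*(-25 + 97) = (¼)*(-1/1520)*(-33825 - 1520*(205 - 3040)) - 23*72 = (¼)*(-1/1520)*(-33825 - 1520*(-2835)) - 1656 = (¼)*(-1/1520)*(-33825 + 4309200) - 1656 = (¼)*(-1/1520)*4275375 - 1656 = -855075/1216 - 1656 = -2868771/1216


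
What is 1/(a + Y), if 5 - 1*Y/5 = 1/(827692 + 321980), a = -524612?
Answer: -1149672/603102985469 ≈ -1.9063e-6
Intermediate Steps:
Y = 28741795/1149672 (Y = 25 - 5/(827692 + 321980) = 25 - 5/1149672 = 28741795/1149672 ≈ 25.000)
1/(a + Y) = 1/(-524612 + 28741795/1149672) = 1/(-603102985469/1149672) = -1149672/603102985469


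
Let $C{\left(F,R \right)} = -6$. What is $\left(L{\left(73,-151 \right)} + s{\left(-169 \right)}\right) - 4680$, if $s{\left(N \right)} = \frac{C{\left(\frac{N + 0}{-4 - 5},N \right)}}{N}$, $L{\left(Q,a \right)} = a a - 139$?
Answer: $\frac{3038964}{169} \approx 17982.0$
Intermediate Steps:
$L{\left(Q,a \right)} = -139 + a^{2}$ ($L{\left(Q,a \right)} = a^{2} - 139 = -139 + a^{2}$)
$s{\left(N \right)} = - \frac{6}{N}$
$\left(L{\left(73,-151 \right)} + s{\left(-169 \right)}\right) - 4680 = \left(\left(-139 + \left(-151\right)^{2}\right) - \frac{6}{-169}\right) - 4680 = \left(\left(-139 + 22801\right) - - \frac{6}{169}\right) - 4680 = \left(22662 + \frac{6}{169}\right) - 4680 = \frac{3829884}{169} - 4680 = \frac{3038964}{169}$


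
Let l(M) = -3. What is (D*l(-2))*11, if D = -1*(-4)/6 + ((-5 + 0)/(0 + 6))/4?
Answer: -121/8 ≈ -15.125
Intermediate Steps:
D = 11/24 (D = 4*(⅙) - 5/6*(¼) = ⅔ - 5*⅙*(¼) = ⅔ - ⅚*¼ = ⅔ - 5/24 = 11/24 ≈ 0.45833)
(D*l(-2))*11 = ((11/24)*(-3))*11 = -11/8*11 = -121/8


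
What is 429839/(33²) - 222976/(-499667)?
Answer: 215019184477/544137363 ≈ 395.16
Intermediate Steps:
429839/(33²) - 222976/(-499667) = 429839/1089 - 222976*(-1/499667) = 429839*(1/1089) + 222976/499667 = 429839/1089 + 222976/499667 = 215019184477/544137363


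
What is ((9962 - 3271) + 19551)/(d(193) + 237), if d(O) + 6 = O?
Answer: 13121/212 ≈ 61.891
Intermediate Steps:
d(O) = -6 + O
((9962 - 3271) + 19551)/(d(193) + 237) = ((9962 - 3271) + 19551)/((-6 + 193) + 237) = (6691 + 19551)/(187 + 237) = 26242/424 = 26242*(1/424) = 13121/212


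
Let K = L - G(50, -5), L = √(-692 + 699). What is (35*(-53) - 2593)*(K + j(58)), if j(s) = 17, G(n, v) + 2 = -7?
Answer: -115648 - 4448*√7 ≈ -1.2742e+5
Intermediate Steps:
G(n, v) = -9 (G(n, v) = -2 - 7 = -9)
L = √7 ≈ 2.6458
K = 9 + √7 (K = √7 - 1*(-9) = √7 + 9 = 9 + √7 ≈ 11.646)
(35*(-53) - 2593)*(K + j(58)) = (35*(-53) - 2593)*((9 + √7) + 17) = (-1855 - 2593)*(26 + √7) = -4448*(26 + √7) = -115648 - 4448*√7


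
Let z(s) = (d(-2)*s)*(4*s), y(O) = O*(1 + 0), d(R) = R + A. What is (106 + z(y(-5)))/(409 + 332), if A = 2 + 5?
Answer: 202/247 ≈ 0.81781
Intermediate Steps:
A = 7
d(R) = 7 + R (d(R) = R + 7 = 7 + R)
y(O) = O (y(O) = O*1 = O)
z(s) = 20*s**2 (z(s) = ((7 - 2)*s)*(4*s) = (5*s)*(4*s) = 20*s**2)
(106 + z(y(-5)))/(409 + 332) = (106 + 20*(-5)**2)/(409 + 332) = (106 + 20*25)/741 = (106 + 500)*(1/741) = 606*(1/741) = 202/247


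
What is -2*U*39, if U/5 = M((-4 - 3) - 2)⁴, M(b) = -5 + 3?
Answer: -6240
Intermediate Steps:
M(b) = -2
U = 80 (U = 5*(-2)⁴ = 5*16 = 80)
-2*U*39 = -2*80*39 = -160*39 = -6240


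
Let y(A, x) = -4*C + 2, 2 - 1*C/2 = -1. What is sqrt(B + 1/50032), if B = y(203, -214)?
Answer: I*sqrt(3441898281)/12508 ≈ 4.6904*I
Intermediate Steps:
C = 6 (C = 4 - 2*(-1) = 4 + 2 = 6)
y(A, x) = -22 (y(A, x) = -4*6 + 2 = -24 + 2 = -22)
B = -22
sqrt(B + 1/50032) = sqrt(-22 + 1/50032) = sqrt(-1100703/50032) = I*sqrt(3441898281)/12508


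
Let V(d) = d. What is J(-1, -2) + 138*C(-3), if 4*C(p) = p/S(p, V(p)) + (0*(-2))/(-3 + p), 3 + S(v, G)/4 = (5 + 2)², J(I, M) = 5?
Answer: 71/16 ≈ 4.4375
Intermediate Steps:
S(v, G) = 184 (S(v, G) = -12 + 4*(5 + 2)² = -12 + 4*7² = -12 + 4*49 = -12 + 196 = 184)
C(p) = p/736 (C(p) = (p/184 + (0*(-2))/(-3 + p))/4 = (p*(1/184) + 0/(-3 + p))/4 = (p/184 + 0)/4 = (p/184)/4 = p/736)
J(-1, -2) + 138*C(-3) = 5 + 138*((1/736)*(-3)) = 5 + 138*(-3/736) = 5 - 9/16 = 71/16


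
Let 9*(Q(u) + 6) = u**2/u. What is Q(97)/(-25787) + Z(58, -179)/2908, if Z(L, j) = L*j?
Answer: -1204805375/337448682 ≈ -3.5703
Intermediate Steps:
Q(u) = -6 + u/9 (Q(u) = -6 + (u**2/u)/9 = -6 + u/9)
Q(97)/(-25787) + Z(58, -179)/2908 = (-6 + (1/9)*97)/(-25787) + (58*(-179))/2908 = (-6 + 97/9)*(-1/25787) - 10382*1/2908 = (43/9)*(-1/25787) - 5191/1454 = -43/232083 - 5191/1454 = -1204805375/337448682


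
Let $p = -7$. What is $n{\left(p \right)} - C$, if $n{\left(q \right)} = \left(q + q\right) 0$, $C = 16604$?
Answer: $-16604$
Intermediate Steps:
$n{\left(q \right)} = 0$ ($n{\left(q \right)} = 2 q 0 = 0$)
$n{\left(p \right)} - C = 0 - 16604 = -16604$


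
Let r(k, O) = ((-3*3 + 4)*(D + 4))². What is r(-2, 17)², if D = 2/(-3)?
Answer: 6250000/81 ≈ 77161.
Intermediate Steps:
D = -⅔ (D = 2*(-⅓) = -⅔ ≈ -0.66667)
r(k, O) = 2500/9 (r(k, O) = ((-3*3 + 4)*(-⅔ + 4))² = ((-9 + 4)*(10/3))² = (-5*10/3)² = (-50/3)² = 2500/9)
r(-2, 17)² = (2500/9)² = 6250000/81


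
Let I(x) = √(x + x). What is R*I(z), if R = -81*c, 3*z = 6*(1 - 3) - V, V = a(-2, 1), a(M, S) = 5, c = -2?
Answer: 54*I*√102 ≈ 545.37*I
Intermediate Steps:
V = 5
z = -17/3 (z = (6*(1 - 3) - 1*5)/3 = (6*(-2) - 5)/3 = (-12 - 5)/3 = (⅓)*(-17) = -17/3 ≈ -5.6667)
I(x) = √2*√x (I(x) = √(2*x) = √2*√x)
R = 162 (R = -81*(-2) = 162)
R*I(z) = 162*(√2*√(-17/3)) = 162*(√2*(I*√51/3)) = 162*(I*√102/3) = 54*I*√102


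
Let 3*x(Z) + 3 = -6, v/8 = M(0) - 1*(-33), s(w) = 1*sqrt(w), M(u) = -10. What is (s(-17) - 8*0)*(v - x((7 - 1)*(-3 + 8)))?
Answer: 187*I*sqrt(17) ≈ 771.02*I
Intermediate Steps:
s(w) = sqrt(w)
v = 184 (v = 8*(-10 - 1*(-33)) = 8*(-10 + 33) = 8*23 = 184)
x(Z) = -3 (x(Z) = -1 + (1/3)*(-6) = -1 - 2 = -3)
(s(-17) - 8*0)*(v - x((7 - 1)*(-3 + 8))) = (sqrt(-17) - 8*0)*(184 - 1*(-3)) = (I*sqrt(17) + 0)*(184 + 3) = (I*sqrt(17))*187 = 187*I*sqrt(17)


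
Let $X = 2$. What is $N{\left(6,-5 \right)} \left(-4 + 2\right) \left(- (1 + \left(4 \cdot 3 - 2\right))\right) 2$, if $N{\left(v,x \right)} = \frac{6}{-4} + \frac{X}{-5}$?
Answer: $- \frac{418}{5} \approx -83.6$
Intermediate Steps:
$N{\left(v,x \right)} = - \frac{19}{10}$ ($N{\left(v,x \right)} = \frac{6}{-4} + \frac{2}{-5} = 6 \left(- \frac{1}{4}\right) + 2 \left(- \frac{1}{5}\right) = - \frac{3}{2} - \frac{2}{5} = - \frac{19}{10}$)
$N{\left(6,-5 \right)} \left(-4 + 2\right) \left(- (1 + \left(4 \cdot 3 - 2\right))\right) 2 = - \frac{19 \left(-4 + 2\right)}{10} \left(- (1 + \left(4 \cdot 3 - 2\right))\right) 2 = \left(- \frac{19}{10}\right) \left(-2\right) \left(- (1 + \left(12 - 2\right))\right) 2 = \frac{19 \left(- (1 + 10)\right)}{5} \cdot 2 = \frac{19 \left(\left(-1\right) 11\right)}{5} \cdot 2 = \frac{19}{5} \left(-11\right) 2 = \left(- \frac{209}{5}\right) 2 = - \frac{418}{5}$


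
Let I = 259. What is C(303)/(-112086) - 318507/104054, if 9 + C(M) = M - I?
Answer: -8925954373/2915749161 ≈ -3.0613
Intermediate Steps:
C(M) = -268 + M (C(M) = -9 + (M - 1*259) = -9 + (M - 259) = -9 + (-259 + M) = -268 + M)
C(303)/(-112086) - 318507/104054 = (-268 + 303)/(-112086) - 318507/104054 = 35*(-1/112086) - 318507*1/104054 = -35/112086 - 318507/104054 = -8925954373/2915749161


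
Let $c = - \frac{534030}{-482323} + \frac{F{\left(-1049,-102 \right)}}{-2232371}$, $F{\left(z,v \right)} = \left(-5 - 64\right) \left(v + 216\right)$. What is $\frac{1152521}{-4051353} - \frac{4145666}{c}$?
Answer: $- \frac{1004676554486462329954469}{269177978868144908} \approx -3.7324 \cdot 10^{6}$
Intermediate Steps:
$F{\left(z,v \right)} = -14904 - 69 v$ ($F{\left(z,v \right)} = - 69 \left(216 + v\right) = -14904 - 69 v$)
$c = \frac{1195947037848}{1076723877833}$ ($c = - \frac{534030}{-482323} + \frac{-14904 - -7038}{-2232371} = \left(-534030\right) \left(- \frac{1}{482323}\right) + \left(-14904 + 7038\right) \left(- \frac{1}{2232371}\right) = \frac{534030}{482323} - - \frac{7866}{2232371} = \frac{534030}{482323} + \frac{7866}{2232371} = \frac{1195947037848}{1076723877833} \approx 1.1107$)
$\frac{1152521}{-4051353} - \frac{4145666}{c} = \frac{1152521}{-4051353} - \frac{4145666}{\frac{1195947037848}{1076723877833}} = 1152521 \left(- \frac{1}{4051353}\right) - \frac{2231868785860210889}{597973518924} = - \frac{1152521}{4051353} - \frac{2231868785860210889}{597973518924} = - \frac{1004676554486462329954469}{269177978868144908}$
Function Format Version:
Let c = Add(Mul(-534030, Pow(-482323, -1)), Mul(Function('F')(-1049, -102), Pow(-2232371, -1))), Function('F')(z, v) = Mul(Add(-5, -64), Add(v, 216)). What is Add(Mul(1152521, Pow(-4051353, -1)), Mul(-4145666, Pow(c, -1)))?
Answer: Rational(-1004676554486462329954469, 269177978868144908) ≈ -3.7324e+6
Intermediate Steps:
Function('F')(z, v) = Add(-14904, Mul(-69, v)) (Function('F')(z, v) = Mul(-69, Add(216, v)) = Add(-14904, Mul(-69, v)))
c = Rational(1195947037848, 1076723877833) (c = Add(Mul(-534030, Pow(-482323, -1)), Mul(Add(-14904, Mul(-69, -102)), Pow(-2232371, -1))) = Add(Mul(-534030, Rational(-1, 482323)), Mul(Add(-14904, 7038), Rational(-1, 2232371))) = Add(Rational(534030, 482323), Mul(-7866, Rational(-1, 2232371))) = Add(Rational(534030, 482323), Rational(7866, 2232371)) = Rational(1195947037848, 1076723877833) ≈ 1.1107)
Add(Mul(1152521, Pow(-4051353, -1)), Mul(-4145666, Pow(c, -1))) = Add(Mul(1152521, Pow(-4051353, -1)), Mul(-4145666, Pow(Rational(1195947037848, 1076723877833), -1))) = Add(Mul(1152521, Rational(-1, 4051353)), Mul(-4145666, Rational(1076723877833, 1195947037848))) = Add(Rational(-1152521, 4051353), Rational(-2231868785860210889, 597973518924)) = Rational(-1004676554486462329954469, 269177978868144908)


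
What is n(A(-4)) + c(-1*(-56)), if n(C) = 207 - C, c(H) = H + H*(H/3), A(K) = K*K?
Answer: 3877/3 ≈ 1292.3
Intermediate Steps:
A(K) = K²
c(H) = H + H²/3 (c(H) = H + H*(H*(⅓)) = H + H*(H/3) = H + H²/3)
n(A(-4)) + c(-1*(-56)) = (207 - 1*(-4)²) + (-1*(-56))*(3 - 1*(-56))/3 = (207 - 1*16) + (⅓)*56*(3 + 56) = (207 - 16) + (⅓)*56*59 = 191 + 3304/3 = 3877/3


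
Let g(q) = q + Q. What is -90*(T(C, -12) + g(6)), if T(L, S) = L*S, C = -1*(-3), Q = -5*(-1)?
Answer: 2250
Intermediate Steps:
Q = 5
C = 3
g(q) = 5 + q (g(q) = q + 5 = 5 + q)
-90*(T(C, -12) + g(6)) = -90*(3*(-12) + (5 + 6)) = -90*(-36 + 11) = -90*(-25) = 2250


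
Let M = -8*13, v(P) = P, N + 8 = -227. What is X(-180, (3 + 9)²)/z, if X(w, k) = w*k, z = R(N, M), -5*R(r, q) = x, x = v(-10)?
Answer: -12960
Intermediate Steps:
N = -235 (N = -8 - 227 = -235)
x = -10
M = -104
R(r, q) = 2 (R(r, q) = -⅕*(-10) = 2)
z = 2
X(w, k) = k*w
X(-180, (3 + 9)²)/z = ((3 + 9)²*(-180))/2 = (12²*(-180))*(½) = (144*(-180))*(½) = -25920*½ = -12960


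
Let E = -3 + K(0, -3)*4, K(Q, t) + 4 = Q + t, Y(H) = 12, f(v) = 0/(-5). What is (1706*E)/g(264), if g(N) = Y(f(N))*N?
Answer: -26443/1584 ≈ -16.694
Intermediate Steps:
f(v) = 0 (f(v) = 0*(-⅕) = 0)
K(Q, t) = -4 + Q + t (K(Q, t) = -4 + (Q + t) = -4 + Q + t)
E = -31 (E = -3 + (-4 + 0 - 3)*4 = -3 - 7*4 = -3 - 28 = -31)
g(N) = 12*N
(1706*E)/g(264) = (1706*(-31))/((12*264)) = -52886/3168 = -52886*1/3168 = -26443/1584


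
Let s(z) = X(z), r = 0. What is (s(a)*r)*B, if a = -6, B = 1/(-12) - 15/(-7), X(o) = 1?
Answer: 0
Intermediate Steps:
B = 173/84 (B = 1*(-1/12) - 15*(-⅐) = -1/12 + 15/7 = 173/84 ≈ 2.0595)
s(z) = 1
(s(a)*r)*B = (1*0)*(173/84) = 0*(173/84) = 0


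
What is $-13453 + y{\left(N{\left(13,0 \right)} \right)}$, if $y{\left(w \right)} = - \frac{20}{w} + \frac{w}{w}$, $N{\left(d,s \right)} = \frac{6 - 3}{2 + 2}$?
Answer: $- \frac{40436}{3} \approx -13479.0$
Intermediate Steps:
$N{\left(d,s \right)} = \frac{3}{4}$
$y{\left(w \right)} = 1 - \frac{20}{w}$ ($y{\left(w \right)} = - \frac{20}{w} + 1 = 1 - \frac{20}{w}$)
$-13453 + y{\left(N{\left(13,0 \right)} \right)} = -13453 + \frac{-20 + \frac{3}{4}}{\frac{3}{4}} = -13453 + \frac{4}{3} \left(- \frac{77}{4}\right) = -13453 - \frac{77}{3} = - \frac{40436}{3}$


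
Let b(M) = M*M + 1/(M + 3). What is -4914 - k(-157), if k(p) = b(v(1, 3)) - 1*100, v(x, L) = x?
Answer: -19261/4 ≈ -4815.3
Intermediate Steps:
b(M) = M² + 1/(3 + M)
k(p) = -395/4 (k(p) = (1 + 1³ + 3*1²)/(3 + 1) - 1*100 = (1 + 1 + 3*1)/4 - 100 = (1 + 1 + 3)/4 - 100 = (¼)*5 - 100 = 5/4 - 100 = -395/4)
-4914 - k(-157) = -4914 - 1*(-395/4) = -4914 + 395/4 = -19261/4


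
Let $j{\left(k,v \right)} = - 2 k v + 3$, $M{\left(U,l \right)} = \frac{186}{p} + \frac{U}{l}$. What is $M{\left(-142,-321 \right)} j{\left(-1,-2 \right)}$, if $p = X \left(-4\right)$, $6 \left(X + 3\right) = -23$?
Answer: $- \frac{95381}{13161} \approx -7.2472$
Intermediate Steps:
$X = - \frac{41}{6}$ ($X = -3 + \frac{1}{6} \left(-23\right) = -3 - \frac{23}{6} = - \frac{41}{6} \approx -6.8333$)
$p = \frac{82}{3}$ ($p = \left(- \frac{41}{6}\right) \left(-4\right) = \frac{82}{3} \approx 27.333$)
$M{\left(U,l \right)} = \frac{279}{41} + \frac{U}{l}$ ($M{\left(U,l \right)} = \frac{186}{\frac{82}{3}} + \frac{U}{l} = 186 \cdot \frac{3}{82} + \frac{U}{l} = \frac{279}{41} + \frac{U}{l}$)
$j{\left(k,v \right)} = 3 - 2 k v$ ($j{\left(k,v \right)} = - 2 k v + 3 = 3 - 2 k v$)
$M{\left(-142,-321 \right)} j{\left(-1,-2 \right)} = \left(\frac{279}{41} - \frac{142}{-321}\right) \left(3 - \left(-2\right) \left(-2\right)\right) = \left(\frac{279}{41} - - \frac{142}{321}\right) \left(3 - 4\right) = \left(\frac{279}{41} + \frac{142}{321}\right) \left(-1\right) = \frac{95381}{13161} \left(-1\right) = - \frac{95381}{13161}$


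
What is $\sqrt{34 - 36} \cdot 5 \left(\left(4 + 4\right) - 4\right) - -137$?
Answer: $137 + 20 i \sqrt{2} \approx 137.0 + 28.284 i$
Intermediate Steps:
$\sqrt{34 - 36} \cdot 5 \left(\left(4 + 4\right) - 4\right) - -137 = \sqrt{-2} \cdot 5 \left(8 - 4\right) + 137 = i \sqrt{2} \cdot 5 \cdot 4 + 137 = i \sqrt{2} \cdot 20 + 137 = 20 i \sqrt{2} + 137 = 137 + 20 i \sqrt{2}$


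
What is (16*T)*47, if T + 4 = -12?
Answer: -12032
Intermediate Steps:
T = -16 (T = -4 - 12 = -16)
(16*T)*47 = (16*(-16))*47 = -256*47 = -12032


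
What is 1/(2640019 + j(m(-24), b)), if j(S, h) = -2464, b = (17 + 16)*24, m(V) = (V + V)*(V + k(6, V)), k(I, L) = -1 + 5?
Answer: 1/2637555 ≈ 3.7914e-7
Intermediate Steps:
k(I, L) = 4
m(V) = 2*V*(4 + V) (m(V) = (V + V)*(V + 4) = (2*V)*(4 + V) = 2*V*(4 + V))
b = 792 (b = 33*24 = 792)
1/(2640019 + j(m(-24), b)) = 1/(2640019 - 2464) = 1/2637555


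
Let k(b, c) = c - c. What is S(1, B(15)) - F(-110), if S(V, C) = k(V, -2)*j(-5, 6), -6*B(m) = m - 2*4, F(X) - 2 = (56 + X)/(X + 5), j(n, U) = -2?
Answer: -88/35 ≈ -2.5143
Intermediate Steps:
k(b, c) = 0
F(X) = 2 + (56 + X)/(5 + X) (F(X) = 2 + (56 + X)/(X + 5) = 2 + (56 + X)/(5 + X))
B(m) = 4/3 - m/6 (B(m) = -(m - 2*4)/6 = -(m - 8)/6 = -(-8 + m)/6 = 4/3 - m/6)
S(V, C) = 0 (S(V, C) = 0*(-2) = 0)
S(1, B(15)) - F(-110) = 0 - 3*(22 - 110)/(5 - 110) = 0 - 3*(-88)/(-105) = 0 - 3*(-1)*(-88)/105 = 0 - 1*88/35 = 0 - 88/35 = -88/35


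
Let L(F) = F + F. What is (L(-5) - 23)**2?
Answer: 1089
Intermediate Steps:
L(F) = 2*F
(L(-5) - 23)**2 = (2*(-5) - 23)**2 = (-10 - 23)**2 = (-33)**2 = 1089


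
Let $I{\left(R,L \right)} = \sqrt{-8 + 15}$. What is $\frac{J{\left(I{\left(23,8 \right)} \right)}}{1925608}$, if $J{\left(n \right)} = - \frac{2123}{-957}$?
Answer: $\frac{193}{167527896} \approx 1.152 \cdot 10^{-6}$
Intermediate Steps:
$I{\left(R,L \right)} = \sqrt{7}$
$J{\left(n \right)} = \frac{193}{87}$ ($J{\left(n \right)} = \left(-2123\right) \left(- \frac{1}{957}\right) = \frac{193}{87}$)
$\frac{J{\left(I{\left(23,8 \right)} \right)}}{1925608} = \frac{193}{87 \cdot 1925608} = \frac{193}{87} \cdot \frac{1}{1925608} = \frac{193}{167527896}$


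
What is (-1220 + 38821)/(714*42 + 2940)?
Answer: 37601/32928 ≈ 1.1419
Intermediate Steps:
(-1220 + 38821)/(714*42 + 2940) = 37601/(29988 + 2940) = 37601/32928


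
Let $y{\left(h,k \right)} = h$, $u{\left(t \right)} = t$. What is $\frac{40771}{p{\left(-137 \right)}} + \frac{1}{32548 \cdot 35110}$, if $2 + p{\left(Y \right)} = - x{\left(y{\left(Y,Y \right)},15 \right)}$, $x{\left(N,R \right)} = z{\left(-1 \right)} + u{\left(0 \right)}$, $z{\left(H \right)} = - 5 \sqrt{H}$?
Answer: $- \frac{93182958751731}{33140048120} - \frac{203855 i}{29} \approx -2811.8 - 7029.5 i$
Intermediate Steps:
$x{\left(N,R \right)} = - 5 i$ ($x{\left(N,R \right)} = - 5 \sqrt{-1} + 0 = - 5 i + 0 = - 5 i$)
$p{\left(Y \right)} = -2 + 5 i$ ($p{\left(Y \right)} = -2 - - 5 i = -2 + 5 i$)
$\frac{40771}{p{\left(-137 \right)}} + \frac{1}{32548 \cdot 35110} = \frac{40771}{-2 + 5 i} + \frac{1}{32548 \cdot 35110} = 40771 \frac{-2 - 5 i}{29} + \frac{1}{32548} \cdot \frac{1}{35110} = \frac{40771 \left(-2 - 5 i\right)}{29} + \frac{1}{1142760280} = \frac{1}{1142760280} + \frac{40771 \left(-2 - 5 i\right)}{29}$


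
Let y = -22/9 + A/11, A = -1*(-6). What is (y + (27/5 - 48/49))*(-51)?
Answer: -1039669/8085 ≈ -128.59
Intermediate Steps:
A = 6
y = -188/99 (y = -22/9 + 6/11 = -188/99 ≈ -1.8990)
(y + (27/5 - 48/49))*(-51) = (-188/99 + (27/5 - 48/49))*(-51) = (-188/99 + 1083/245)*(-51) = (61157/24255)*(-51) = -1039669/8085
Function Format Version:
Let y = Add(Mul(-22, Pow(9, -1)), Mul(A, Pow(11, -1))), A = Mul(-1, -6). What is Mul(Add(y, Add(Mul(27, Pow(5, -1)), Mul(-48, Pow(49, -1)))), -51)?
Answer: Rational(-1039669, 8085) ≈ -128.59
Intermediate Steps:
A = 6
y = Rational(-188, 99) (y = Add(Mul(-22, Pow(9, -1)), Mul(6, Pow(11, -1))) = Add(Mul(-22, Rational(1, 9)), Mul(6, Rational(1, 11))) = Add(Rational(-22, 9), Rational(6, 11)) = Rational(-188, 99) ≈ -1.8990)
Mul(Add(y, Add(Mul(27, Pow(5, -1)), Mul(-48, Pow(49, -1)))), -51) = Mul(Add(Rational(-188, 99), Add(Mul(27, Pow(5, -1)), Mul(-48, Pow(49, -1)))), -51) = Mul(Add(Rational(-188, 99), Add(Mul(27, Rational(1, 5)), Mul(-48, Rational(1, 49)))), -51) = Mul(Add(Rational(-188, 99), Add(Rational(27, 5), Rational(-48, 49))), -51) = Mul(Add(Rational(-188, 99), Rational(1083, 245)), -51) = Mul(Rational(61157, 24255), -51) = Rational(-1039669, 8085)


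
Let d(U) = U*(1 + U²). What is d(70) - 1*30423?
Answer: 312647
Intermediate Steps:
d(70) - 1*30423 = (70 + 70³) - 1*30423 = (70 + 343000) - 30423 = 343070 - 30423 = 312647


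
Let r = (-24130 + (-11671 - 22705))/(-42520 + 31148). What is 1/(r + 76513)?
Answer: 5686/435082171 ≈ 1.3069e-5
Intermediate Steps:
r = 29253/5686 (r = (-24130 - 34376)/(-11372) = -58506*(-1/11372) = 29253/5686 ≈ 5.1447)
1/(r + 76513) = 1/(29253/5686 + 76513) = 1/(435082171/5686) = 5686/435082171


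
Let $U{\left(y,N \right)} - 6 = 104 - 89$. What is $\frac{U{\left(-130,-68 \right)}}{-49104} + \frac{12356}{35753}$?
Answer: $\frac{201992737}{585205104} \approx 0.34517$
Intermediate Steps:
$U{\left(y,N \right)} = 21$ ($U{\left(y,N \right)} = 6 + \left(104 - 89\right) = 6 + 15 = 21$)
$\frac{U{\left(-130,-68 \right)}}{-49104} + \frac{12356}{35753} = \frac{21}{-49104} + \frac{12356}{35753} = 21 \left(- \frac{1}{49104}\right) + 12356 \cdot \frac{1}{35753} = - \frac{7}{16368} + \frac{12356}{35753} = \frac{201992737}{585205104}$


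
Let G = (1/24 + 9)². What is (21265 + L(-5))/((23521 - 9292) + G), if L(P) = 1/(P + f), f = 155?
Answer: 306216096/206074825 ≈ 1.4859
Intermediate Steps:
G = 47089/576 (G = (1/24 + 9)² = (217/24)² = 47089/576 ≈ 81.752)
L(P) = 1/(155 + P) (L(P) = 1/(P + 155) = 1/(155 + P))
(21265 + L(-5))/((23521 - 9292) + G) = (21265 + 1/(155 - 5))/((23521 - 9292) + 47089/576) = (21265 + 1/150)/(14229 + 47089/576) = (21265 + 1/150)/(8242993/576) = (3189751/150)*(576/8242993) = 306216096/206074825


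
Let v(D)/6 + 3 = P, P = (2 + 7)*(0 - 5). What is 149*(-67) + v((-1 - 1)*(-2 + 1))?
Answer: -10271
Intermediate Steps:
P = -45 (P = 9*(-5) = -45)
v(D) = -288 (v(D) = -18 + 6*(-45) = -18 - 270 = -288)
149*(-67) + v((-1 - 1)*(-2 + 1)) = 149*(-67) - 288 = -9983 - 288 = -10271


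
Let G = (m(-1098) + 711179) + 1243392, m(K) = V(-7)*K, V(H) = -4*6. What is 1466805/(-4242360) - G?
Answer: -560252664339/282824 ≈ -1.9809e+6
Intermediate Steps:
V(H) = -24
m(K) = -24*K
G = 1980923 (G = (-24*(-1098) + 711179) + 1243392 = (26352 + 711179) + 1243392 = 737531 + 1243392 = 1980923)
1466805/(-4242360) - G = 1466805/(-4242360) - 1*1980923 = 1466805*(-1/4242360) - 1980923 = -97787/282824 - 1980923 = -560252664339/282824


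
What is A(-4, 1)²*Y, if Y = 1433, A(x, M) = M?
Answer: 1433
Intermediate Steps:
A(-4, 1)²*Y = 1²*1433 = 1*1433 = 1433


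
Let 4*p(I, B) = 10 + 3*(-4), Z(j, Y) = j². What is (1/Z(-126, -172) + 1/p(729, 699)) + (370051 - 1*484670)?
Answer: -1819722995/15876 ≈ -1.1462e+5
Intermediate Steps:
p(I, B) = -½ (p(I, B) = (10 + 3*(-4))/4 = (10 - 12)/4 = (¼)*(-2) = -½)
(1/Z(-126, -172) + 1/p(729, 699)) + (370051 - 1*484670) = (1/((-126)²) + 1/(-½)) + (370051 - 1*484670) = (1/15876 - 2) + (370051 - 484670) = (1/15876 - 2) - 114619 = -31751/15876 - 114619 = -1819722995/15876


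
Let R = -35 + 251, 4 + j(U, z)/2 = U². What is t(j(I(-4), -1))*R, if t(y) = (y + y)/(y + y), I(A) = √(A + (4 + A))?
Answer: 216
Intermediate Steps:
I(A) = √(4 + 2*A)
j(U, z) = -8 + 2*U²
t(y) = 1 (t(y) = (2*y)/((2*y)) = (2*y)*(1/(2*y)) = 1)
R = 216
t(j(I(-4), -1))*R = 1*216 = 216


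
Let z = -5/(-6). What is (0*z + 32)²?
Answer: 1024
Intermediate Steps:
z = ⅚ (z = -5*(-⅙) = ⅚ ≈ 0.83333)
(0*z + 32)² = (0*(⅚) + 32)² = (0 + 32)² = 32² = 1024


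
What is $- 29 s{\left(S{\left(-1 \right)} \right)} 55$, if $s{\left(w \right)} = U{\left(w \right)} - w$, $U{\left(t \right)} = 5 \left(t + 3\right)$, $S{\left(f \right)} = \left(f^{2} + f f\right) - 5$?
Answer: $-4785$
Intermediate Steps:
$S{\left(f \right)} = -5 + 2 f^{2}$ ($S{\left(f \right)} = \left(f^{2} + f^{2}\right) - 5 = 2 f^{2} - 5 = -5 + 2 f^{2}$)
$U{\left(t \right)} = 15 + 5 t$ ($U{\left(t \right)} = 5 \left(3 + t\right) = 15 + 5 t$)
$s{\left(w \right)} = 15 + 4 w$ ($s{\left(w \right)} = \left(15 + 5 w\right) - w = 15 + 4 w$)
$- 29 s{\left(S{\left(-1 \right)} \right)} 55 = - 29 \left(15 + 4 \left(-5 + 2 \left(-1\right)^{2}\right)\right) 55 = - 29 \left(15 + 4 \left(-5 + 2 \cdot 1\right)\right) 55 = - 29 \left(15 + 4 \left(-5 + 2\right)\right) 55 = - 29 \left(15 + 4 \left(-3\right)\right) 55 = - 29 \left(15 - 12\right) 55 = \left(-29\right) 3 \cdot 55 = \left(-87\right) 55 = -4785$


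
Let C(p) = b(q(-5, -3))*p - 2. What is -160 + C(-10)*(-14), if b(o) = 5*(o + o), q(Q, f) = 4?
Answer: 5468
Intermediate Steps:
b(o) = 10*o (b(o) = 5*(2*o) = 10*o)
C(p) = -2 + 40*p (C(p) = (10*4)*p - 2 = 40*p - 2 = -2 + 40*p)
-160 + C(-10)*(-14) = -160 + (-2 + 40*(-10))*(-14) = -160 + (-2 - 400)*(-14) = -160 - 402*(-14) = -160 + 5628 = 5468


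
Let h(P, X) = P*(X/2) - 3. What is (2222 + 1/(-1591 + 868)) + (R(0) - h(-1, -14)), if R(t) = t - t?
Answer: 1603613/723 ≈ 2218.0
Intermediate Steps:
h(P, X) = -3 + P*X/2 (h(P, X) = P*(X*(½)) - 3 = P*(X/2) - 3 = P*X/2 - 3 = -3 + P*X/2)
R(t) = 0
(2222 + 1/(-1591 + 868)) + (R(0) - h(-1, -14)) = (2222 + 1/(-1591 + 868)) + (0 - (-3 + (½)*(-1)*(-14))) = (2222 + 1/(-723)) + (0 - (-3 + 7)) = (2222 - 1/723) + (0 - 1*4) = 1606505/723 + (0 - 4) = 1606505/723 - 4 = 1603613/723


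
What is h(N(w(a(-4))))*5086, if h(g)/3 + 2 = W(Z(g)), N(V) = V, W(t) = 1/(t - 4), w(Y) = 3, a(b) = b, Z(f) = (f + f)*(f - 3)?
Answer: -68661/2 ≈ -34331.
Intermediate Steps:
Z(f) = 2*f*(-3 + f) (Z(f) = (2*f)*(-3 + f) = 2*f*(-3 + f))
W(t) = 1/(-4 + t)
h(g) = -6 + 3/(-4 + 2*g*(-3 + g))
h(N(w(a(-4))))*5086 = (3*(9 - 4*3*(-3 + 3))/(2*(-2 + 3*(-3 + 3))))*5086 = (3*(9 - 4*3*0)/(2*(-2 + 3*0)))*5086 = (3*(9 + 0)/(2*(-2 + 0)))*5086 = ((3/2)*9/(-2))*5086 = ((3/2)*(-½)*9)*5086 = -27/4*5086 = -68661/2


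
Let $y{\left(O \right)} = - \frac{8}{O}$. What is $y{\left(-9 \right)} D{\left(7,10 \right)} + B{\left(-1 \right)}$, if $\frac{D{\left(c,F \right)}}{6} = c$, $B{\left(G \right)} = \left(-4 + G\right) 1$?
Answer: $\frac{97}{3} \approx 32.333$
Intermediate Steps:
$B{\left(G \right)} = -4 + G$
$D{\left(c,F \right)} = 6 c$
$y{\left(-9 \right)} D{\left(7,10 \right)} + B{\left(-1 \right)} = - \frac{8}{-9} \cdot 6 \cdot 7 - 5 = \left(-8\right) \left(- \frac{1}{9}\right) 42 - 5 = \frac{8}{9} \cdot 42 - 5 = \frac{112}{3} - 5 = \frac{97}{3}$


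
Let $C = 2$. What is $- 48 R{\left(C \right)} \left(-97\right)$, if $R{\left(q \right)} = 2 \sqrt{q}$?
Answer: $9312 \sqrt{2} \approx 13169.0$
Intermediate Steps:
$- 48 R{\left(C \right)} \left(-97\right) = - 48 \cdot 2 \sqrt{2} \left(-97\right) = - 96 \sqrt{2} \left(-97\right) = 9312 \sqrt{2}$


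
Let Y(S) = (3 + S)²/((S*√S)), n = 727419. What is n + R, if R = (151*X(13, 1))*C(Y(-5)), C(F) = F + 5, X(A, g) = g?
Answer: 728174 + 604*I*√5/25 ≈ 7.2817e+5 + 54.023*I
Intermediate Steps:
Y(S) = (3 + S)²/S^(3/2) (Y(S) = (3 + S)²/(S^(3/2)) = (3 + S)²/S^(3/2))
C(F) = 5 + F
R = 755 + 604*I*√5/25 (R = (151*1)*(5 + (3 - 5)²/(-5)^(3/2)) = 151*(5 + (I*√5/25)*(-2)²) = 151*(5 + (I*√5/25)*4) = 151*(5 + 4*I*√5/25) = 755 + 604*I*√5/25 ≈ 755.0 + 54.023*I)
n + R = 727419 + (755 + 604*I*√5/25) = 728174 + 604*I*√5/25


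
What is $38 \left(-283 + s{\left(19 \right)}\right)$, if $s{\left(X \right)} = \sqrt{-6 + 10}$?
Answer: $-10678$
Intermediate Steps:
$s{\left(X \right)} = 2$ ($s{\left(X \right)} = \sqrt{4} = 2$)
$38 \left(-283 + s{\left(19 \right)}\right) = 38 \left(-283 + 2\right) = 38 \left(-281\right) = -10678$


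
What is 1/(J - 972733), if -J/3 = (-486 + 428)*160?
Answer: -1/944893 ≈ -1.0583e-6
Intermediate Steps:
J = 27840 (J = -3*(-486 + 428)*160 = -(-174)*160 = -3*(-9280) = 27840)
1/(J - 972733) = 1/(27840 - 972733) = 1/(-944893) = -1/944893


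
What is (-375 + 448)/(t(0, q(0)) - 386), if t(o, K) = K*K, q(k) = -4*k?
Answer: -73/386 ≈ -0.18912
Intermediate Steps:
t(o, K) = K²
(-375 + 448)/(t(0, q(0)) - 386) = (-375 + 448)/((-4*0)² - 386) = 73/(0² - 386) = 73/(0 - 386) = 73/(-386) = 73*(-1/386) = -73/386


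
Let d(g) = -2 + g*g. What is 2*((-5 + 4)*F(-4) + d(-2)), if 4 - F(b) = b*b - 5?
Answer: 18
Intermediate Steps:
F(b) = 9 - b² (F(b) = 4 - (b*b - 5) = 4 - (b² - 5) = 4 - (-5 + b²) = 4 + (5 - b²) = 9 - b²)
d(g) = -2 + g²
2*((-5 + 4)*F(-4) + d(-2)) = 2*((-5 + 4)*(9 - 1*(-4)²) + (-2 + (-2)²)) = 2*(-(9 - 1*16) + (-2 + 4)) = 2*(-(9 - 16) + 2) = 2*(-1*(-7) + 2) = 2*(7 + 2) = 2*9 = 18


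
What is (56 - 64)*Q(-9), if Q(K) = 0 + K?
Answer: 72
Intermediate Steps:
Q(K) = K
(56 - 64)*Q(-9) = (56 - 64)*(-9) = -8*(-9) = 72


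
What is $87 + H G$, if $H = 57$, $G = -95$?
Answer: $-5328$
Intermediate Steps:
$87 + H G = 87 + 57 \left(-95\right) = 87 - 5415 = -5328$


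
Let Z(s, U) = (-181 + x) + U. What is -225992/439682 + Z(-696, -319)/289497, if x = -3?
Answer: -32822583035/63643309977 ≈ -0.51573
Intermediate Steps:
Z(s, U) = -184 + U (Z(s, U) = (-181 - 3) + U = -184 + U)
-225992/439682 + Z(-696, -319)/289497 = -225992/439682 + (-184 - 319)/289497 = -225992*1/439682 - 503*1/289497 = -112996/219841 - 503/289497 = -32822583035/63643309977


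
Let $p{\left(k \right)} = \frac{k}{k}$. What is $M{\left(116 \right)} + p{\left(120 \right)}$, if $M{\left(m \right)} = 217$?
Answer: $218$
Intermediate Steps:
$p{\left(k \right)} = 1$
$M{\left(116 \right)} + p{\left(120 \right)} = 217 + 1 = 218$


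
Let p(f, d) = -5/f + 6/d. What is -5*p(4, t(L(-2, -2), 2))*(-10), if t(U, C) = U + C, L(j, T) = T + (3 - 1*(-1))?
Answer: 25/2 ≈ 12.500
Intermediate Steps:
L(j, T) = 4 + T (L(j, T) = T + (3 + 1) = T + 4 = 4 + T)
t(U, C) = C + U
-5*p(4, t(L(-2, -2), 2))*(-10) = -5*(-5/4 + 6/(2 + (4 - 2)))*(-10) = -5*(-5*¼ + 6/(2 + 2))*(-10) = -5*(-5/4 + 6/4)*(-10) = -5*(-5/4 + 6*(¼))*(-10) = -5*(-5/4 + 3/2)*(-10) = -5*¼*(-10) = -5/4*(-10) = 25/2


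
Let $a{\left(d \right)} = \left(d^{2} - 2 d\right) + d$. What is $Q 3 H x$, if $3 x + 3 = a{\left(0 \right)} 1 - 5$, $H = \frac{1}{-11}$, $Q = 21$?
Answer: $\frac{168}{11} \approx 15.273$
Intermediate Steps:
$a{\left(d \right)} = d^{2} - d$
$H = - \frac{1}{11} \approx -0.090909$
$x = - \frac{8}{3}$ ($x = -1 + \frac{0 \left(-1 + 0\right) 1 - 5}{3} = -1 + \frac{0 \left(-1\right) 1 - 5}{3} = -1 + \frac{0 \cdot 1 - 5}{3} = -1 + \frac{0 - 5}{3} = -1 + \frac{1}{3} \left(-5\right) = -1 - \frac{5}{3} = - \frac{8}{3} \approx -2.6667$)
$Q 3 H x = 21 \cdot 3 \left(- \frac{1}{11}\right) \left(- \frac{8}{3}\right) = 21 \left(- \frac{3}{11}\right) \left(- \frac{8}{3}\right) = \left(- \frac{63}{11}\right) \left(- \frac{8}{3}\right) = \frac{168}{11}$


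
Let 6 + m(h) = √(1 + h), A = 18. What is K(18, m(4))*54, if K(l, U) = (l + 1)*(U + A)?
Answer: 12312 + 1026*√5 ≈ 14606.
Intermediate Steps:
m(h) = -6 + √(1 + h)
K(l, U) = (1 + l)*(18 + U) (K(l, U) = (l + 1)*(U + 18) = (1 + l)*(18 + U))
K(18, m(4))*54 = (18 + (-6 + √(1 + 4)) + 18*18 + (-6 + √(1 + 4))*18)*54 = (18 + (-6 + √5) + 324 + (-6 + √5)*18)*54 = (18 + (-6 + √5) + 324 + (-108 + 18*√5))*54 = (228 + 19*√5)*54 = 12312 + 1026*√5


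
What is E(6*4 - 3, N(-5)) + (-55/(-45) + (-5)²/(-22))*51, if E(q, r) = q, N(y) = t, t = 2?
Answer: 1675/66 ≈ 25.379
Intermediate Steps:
N(y) = 2
E(6*4 - 3, N(-5)) + (-55/(-45) + (-5)²/(-22))*51 = (6*4 - 3) + (-55/(-45) + (-5)²/(-22))*51 = (24 - 3) + (-55*(-1/45) + 25*(-1/22))*51 = 21 + (11/9 - 25/22)*51 = 21 + (17/198)*51 = 21 + 289/66 = 1675/66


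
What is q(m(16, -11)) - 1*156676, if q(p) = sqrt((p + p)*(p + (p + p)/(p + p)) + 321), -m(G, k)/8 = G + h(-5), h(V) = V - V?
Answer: -156676 + sqrt(32833) ≈ -1.5649e+5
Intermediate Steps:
h(V) = 0
m(G, k) = -8*G (m(G, k) = -8*(G + 0) = -8*G)
q(p) = sqrt(321 + 2*p*(1 + p)) (q(p) = sqrt((2*p)*(p + (2*p)/((2*p))) + 321) = sqrt((2*p)*(p + (2*p)*(1/(2*p))) + 321) = sqrt((2*p)*(p + 1) + 321) = sqrt((2*p)*(1 + p) + 321) = sqrt(2*p*(1 + p) + 321) = sqrt(321 + 2*p*(1 + p)))
q(m(16, -11)) - 1*156676 = sqrt(321 + 2*(-8*16) + 2*(-8*16)**2) - 1*156676 = sqrt(321 + 2*(-128) + 2*(-128)**2) - 156676 = sqrt(321 - 256 + 2*16384) - 156676 = sqrt(321 - 256 + 32768) - 156676 = sqrt(32833) - 156676 = -156676 + sqrt(32833)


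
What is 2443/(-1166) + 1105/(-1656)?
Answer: -2667019/965448 ≈ -2.7625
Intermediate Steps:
2443/(-1166) + 1105/(-1656) = 2443*(-1/1166) + 1105*(-1/1656) = -2443/1166 - 1105/1656 = -2667019/965448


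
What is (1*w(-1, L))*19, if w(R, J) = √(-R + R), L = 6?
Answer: 0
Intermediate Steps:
w(R, J) = 0 (w(R, J) = √0 = 0)
(1*w(-1, L))*19 = (1*0)*19 = 0*19 = 0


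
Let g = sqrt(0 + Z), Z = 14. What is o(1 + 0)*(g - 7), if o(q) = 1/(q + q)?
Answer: -7/2 + sqrt(14)/2 ≈ -1.6292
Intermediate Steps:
o(q) = 1/(2*q)
g = sqrt(14) (g = sqrt(0 + 14) = sqrt(14) ≈ 3.7417)
o(1 + 0)*(g - 7) = (1/(2*(1 + 0)))*(sqrt(14) - 7) = ((1/2)/1)*(-7 + sqrt(14)) = ((1/2)*1)*(-7 + sqrt(14)) = (-7 + sqrt(14))/2 = -7/2 + sqrt(14)/2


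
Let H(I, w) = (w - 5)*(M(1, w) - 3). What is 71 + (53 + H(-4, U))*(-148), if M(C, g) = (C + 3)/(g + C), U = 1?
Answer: -8365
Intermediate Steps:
M(C, g) = (3 + C)/(C + g)
H(I, w) = (-5 + w)*(-3 + 4/(1 + w)) (H(I, w) = (w - 5)*((3 + 1)/(1 + w) - 3) = (-5 + w)*(4/(1 + w) - 3) = (-5 + w)*(-3 + 4/(1 + w)))
71 + (53 + H(-4, U))*(-148) = 71 + (53 + (-5 - 3*1**2 + 16*1)/(1 + 1))*(-148) = 71 + (53 + (-5 - 3*1 + 16)/2)*(-148) = 71 + (53 + (-5 - 3 + 16)/2)*(-148) = 71 + (53 + (1/2)*8)*(-148) = 71 + (53 + 4)*(-148) = 71 + 57*(-148) = 71 - 8436 = -8365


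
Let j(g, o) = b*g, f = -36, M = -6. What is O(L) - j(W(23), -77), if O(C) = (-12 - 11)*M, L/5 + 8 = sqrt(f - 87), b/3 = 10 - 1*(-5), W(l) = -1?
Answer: 183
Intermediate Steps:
b = 45 (b = 3*(10 - 1*(-5)) = 3*(10 + 5) = 3*15 = 45)
L = -40 + 5*I*sqrt(123) (L = -40 + 5*sqrt(-36 - 87) = -40 + 5*sqrt(-123) = -40 + 5*(I*sqrt(123)) = -40 + 5*I*sqrt(123) ≈ -40.0 + 55.453*I)
O(C) = 138 (O(C) = (-12 - 11)*(-6) = -23*(-6) = 138)
j(g, o) = 45*g
O(L) - j(W(23), -77) = 138 - 45*(-1) = 138 - 1*(-45) = 138 + 45 = 183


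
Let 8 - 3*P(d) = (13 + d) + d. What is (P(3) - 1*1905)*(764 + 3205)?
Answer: -7575498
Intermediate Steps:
P(d) = -5/3 - 2*d/3 (P(d) = 8/3 - ((13 + d) + d)/3 = 8/3 - (13 + 2*d)/3 = 8/3 + (-13/3 - 2*d/3) = -5/3 - 2*d/3)
(P(3) - 1*1905)*(764 + 3205) = ((-5/3 - ⅔*3) - 1*1905)*(764 + 3205) = ((-5/3 - 2) - 1905)*3969 = (-11/3 - 1905)*3969 = -5726/3*3969 = -7575498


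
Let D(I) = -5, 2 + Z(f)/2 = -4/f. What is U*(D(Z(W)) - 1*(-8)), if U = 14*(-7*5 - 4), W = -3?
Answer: -1638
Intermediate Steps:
Z(f) = -4 - 8/f (Z(f) = -4 + 2*(-4/f) = -4 - 8/f)
U = -546 (U = 14*(-35 - 4) = 14*(-39) = -546)
U*(D(Z(W)) - 1*(-8)) = -546*(-5 - 1*(-8)) = -546*(-5 + 8) = -546*3 = -1638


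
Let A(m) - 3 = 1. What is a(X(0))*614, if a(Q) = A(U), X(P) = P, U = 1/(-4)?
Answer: 2456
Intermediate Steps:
U = -¼ ≈ -0.25000
A(m) = 4 (A(m) = 3 + 1 = 4)
a(Q) = 4
a(X(0))*614 = 4*614 = 2456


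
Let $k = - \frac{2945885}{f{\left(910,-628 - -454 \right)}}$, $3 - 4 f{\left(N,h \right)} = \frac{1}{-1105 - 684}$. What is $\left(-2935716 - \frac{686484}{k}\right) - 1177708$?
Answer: $- \frac{21678517972507832}{5270188265} \approx -4.1134 \cdot 10^{6}$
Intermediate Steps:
$f{\left(N,h \right)} = \frac{1342}{1789}$ ($f{\left(N,h \right)} = \frac{3}{4} - \frac{1}{4 \left(-1105 - 684\right)} = \frac{3}{4} - \frac{1}{4 \left(-1789\right)} = \frac{3}{4} - - \frac{1}{7156} = \frac{3}{4} + \frac{1}{7156} = \frac{1342}{1789}$)
$k = - \frac{5270188265}{1342}$ ($k = - \frac{2945885}{\frac{1342}{1789}} = \left(-2945885\right) \frac{1789}{1342} = - \frac{5270188265}{1342} \approx -3.9271 \cdot 10^{6}$)
$\left(-2935716 - \frac{686484}{k}\right) - 1177708 = \left(-2935716 - \frac{686484}{- \frac{5270188265}{1342}}\right) - 1177708 = \left(-2935716 - - \frac{921261528}{5270188265}\right) - 1177708 = \left(-2935716 + \frac{921261528}{5270188265}\right) - 1177708 = - \frac{15471775091311212}{5270188265} - 1177708 = - \frac{21678517972507832}{5270188265}$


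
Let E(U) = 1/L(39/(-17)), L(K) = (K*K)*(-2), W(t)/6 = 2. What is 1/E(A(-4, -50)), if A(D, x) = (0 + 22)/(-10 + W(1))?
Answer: -3042/289 ≈ -10.526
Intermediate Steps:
W(t) = 12 (W(t) = 6*2 = 12)
A(D, x) = 11 (A(D, x) = (0 + 22)/(-10 + 12) = 22/2 = 22*(½) = 11)
L(K) = -2*K² (L(K) = K²*(-2) = -2*K²)
E(U) = -289/3042 (E(U) = 1/(-2*(39/(-17))²) = 1/(-2*(39*(-1/17))²) = 1/(-2*(-39/17)²) = 1/(-2*1521/289) = 1/(-3042/289) = -289/3042)
1/E(A(-4, -50)) = 1/(-289/3042) = -3042/289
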